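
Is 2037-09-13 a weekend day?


Anchor: Jan 1, 2037. With p = 2037 - 1 = 2036: (p + p//4 - p//100 + p//400) mod 7 = (2036 + 509 - 20 + 5) mod 7 = 2530 mod 7 = 3 -> Thursday (Mon=0 ... Sun=6)
Day of year: 256; offset = 255
Weekday index = (3 + 255) mod 7 = 6 -> Sunday
Weekend days: Saturday, Sunday

Yes


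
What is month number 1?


Month 1 of 12

January


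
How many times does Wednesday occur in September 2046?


September 2046 has 30 days
Anchor: Jan 1, 2046. With p = 2046 - 1 = 2045: (p + p//4 - p//100 + p//400) mod 7 = (2045 + 511 - 20 + 5) mod 7 = 2541 mod 7 = 0 -> Monday (Mon=0 ... Sun=6)
Days before September (Jan-Aug): 243; September 1 index = (0 + 243) mod 7 = 5 -> Saturday
First Wednesday is September 5
Wednesdays: 5, 12, 19, 26

4 Wednesdays


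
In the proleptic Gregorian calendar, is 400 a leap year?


Gregorian leap year rule: divisible by 4, but not by 100, unless also by 400.
400 is divisible by 400 -> leap year

Yes


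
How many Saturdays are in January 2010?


January 2010 has 31 days
Anchor: Jan 1, 2010. With p = 2010 - 1 = 2009: (p + p//4 - p//100 + p//400) mod 7 = (2009 + 502 - 20 + 5) mod 7 = 2496 mod 7 = 4 -> Friday (Mon=0 ... Sun=6)
January 1 is the anchor itself -> Friday
First Saturday is January 2
Saturdays: 2, 9, 16, 23, 30

5 Saturdays


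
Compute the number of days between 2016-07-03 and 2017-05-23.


From 2016-07-03 to 2017-05-23
2016-07-03: days before July = 31 + 29 + 31 + 30 + 31 + 30 = 182 (2016 is a leap year); day of year = 182 + 3 = 185
2017-05-23: days before May = 31 + 28 + 31 + 30 = 120 (2017 is not a leap year); day of year = 120 + 23 = 143
Rest of 2016: 366 - 185 = 181
Total = 181 + 143 = 324

324 days


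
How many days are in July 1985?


July 1985

31 days


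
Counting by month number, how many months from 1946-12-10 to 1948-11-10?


From December 1946 to November 1948
2 years * 12 = 24 months, minus 1 month = 23

23 months


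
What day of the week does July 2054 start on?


Target: July 1, 2054
Anchor: Jan 1, 2054. With p = 2054 - 1 = 2053: (p + p//4 - p//100 + p//400) mod 7 = (2053 + 513 - 20 + 5) mod 7 = 2551 mod 7 = 3 -> Thursday (Mon=0 ... Sun=6)
Days before July (Jan-Jun): 181 days
Weekday index = (3 + 181) mod 7 = 2

Wednesday


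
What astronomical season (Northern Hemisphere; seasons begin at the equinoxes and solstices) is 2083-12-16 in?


Date: December 16
Astronomical Autumn (approx.; exact equinox/solstice day varies by year): September 22 to December 20
December 16 falls within the Autumn window

Autumn


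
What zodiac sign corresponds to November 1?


Date: November 1
Conventional tropical zodiac dates: Scorpio from October 23 onward; Sagittarius starts November 22
November 1 falls within the Scorpio range

Scorpio


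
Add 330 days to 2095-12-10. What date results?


Start: 2095-12-10, add 330 days
December 2095 has 31 days: 31 - 10 = 21 days to December 31 -> 309 left
January 2096 has 31 days -> 278 left
February 2096 has 29 days -> 249 left
March 2096 has 31 days -> 218 left
April 2096 has 30 days -> 188 left
May 2096 has 31 days -> 157 left
June 2096 has 30 days -> 127 left
July 2096 has 31 days -> 96 left
August 2096 has 31 days -> 65 left
September 2096 has 30 days -> 35 left
October 2096 has 31 days -> 4 left
November 2096: 4 <= 30 -> lands on November 4

Result: 2096-11-04


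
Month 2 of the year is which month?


Month 2 of 12

February


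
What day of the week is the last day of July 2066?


July 2066 has 31 days
Anchor: Jan 1, 2066. With p = 2066 - 1 = 2065: (p + p//4 - p//100 + p//400) mod 7 = (2065 + 516 - 20 + 5) mod 7 = 2566 mod 7 = 4 -> Friday (Mon=0 ... Sun=6)
Days before July (Jan-Jun): 181; July 1 index = (4 + 181) mod 7 = 3 -> Thursday
Last day offset: 31 - 1 = 30 days
Weekday index = (3 + 30) mod 7 = 5

Saturday, July 31


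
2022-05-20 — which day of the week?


Date: May 20, 2022
Anchor: Jan 1, 2022. With p = 2022 - 1 = 2021: (p + p//4 - p//100 + p//400) mod 7 = (2021 + 505 - 20 + 5) mod 7 = 2511 mod 7 = 5 -> Saturday (Mon=0 ... Sun=6)
Days before May (Jan-Apr): 120; offset = 120 + 20 - 1 = 139
Weekday index = (5 + 139) mod 7 = 4

Day of the week: Friday


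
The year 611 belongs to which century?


Century = (year - 1) // 100 + 1
= (611 - 1) // 100 + 1
= 610 // 100 + 1
= 6 + 1

7th century


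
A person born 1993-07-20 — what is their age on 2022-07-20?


Birth: 1993-07-20
Reference: 2022-07-20
Year difference: 2022 - 1993 = 29

29 years old


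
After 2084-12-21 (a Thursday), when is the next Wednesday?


Current: Thursday
Target: Wednesday
Days ahead: 6

Next Wednesday: 2084-12-27


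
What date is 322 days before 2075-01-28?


Start: 2075-01-28, subtract 322 days
Back 28 days from January 28 reaches December 31, 2074 -> 294 left
December 2074 has 31 days -> back to November 30, 2074 -> 263 left
November 2074 has 30 days -> back to October 31, 2074 -> 233 left
October 2074 has 31 days -> back to September 30, 2074 -> 202 left
September 2074 has 30 days -> back to August 31, 2074 -> 172 left
August 2074 has 31 days -> back to July 31, 2074 -> 141 left
July 2074 has 31 days -> back to June 30, 2074 -> 110 left
June 2074 has 30 days -> back to May 31, 2074 -> 80 left
May 2074 has 31 days -> back to April 30, 2074 -> 49 left
April 2074 has 30 days -> back to March 31, 2074 -> 19 left
March 2074: 31 - 19 = 12 -> lands on March 12

Result: 2074-03-12


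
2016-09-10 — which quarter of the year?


Month: September (month 9)
Q1: Jan-Mar, Q2: Apr-Jun, Q3: Jul-Sep, Q4: Oct-Dec

Q3


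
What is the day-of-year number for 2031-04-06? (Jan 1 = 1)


Date: April 6, 2031
Days in months 1 through 3: 90
Plus 6 days in April

Day of year: 96


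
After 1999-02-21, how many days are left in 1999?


Day of year: 52 of 365
Remaining = 365 - 52

313 days


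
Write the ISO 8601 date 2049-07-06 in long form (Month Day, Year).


ISO 2049-07-06 parses as year=2049, month=07, day=06
Month 7 -> July

July 6, 2049


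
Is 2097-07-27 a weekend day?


Anchor: Jan 1, 2097. With p = 2097 - 1 = 2096: (p + p//4 - p//100 + p//400) mod 7 = (2096 + 524 - 20 + 5) mod 7 = 2605 mod 7 = 1 -> Tuesday (Mon=0 ... Sun=6)
Day of year: 208; offset = 207
Weekday index = (1 + 207) mod 7 = 5 -> Saturday
Weekend days: Saturday, Sunday

Yes


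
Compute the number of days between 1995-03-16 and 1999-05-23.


From 1995-03-16 to 1999-05-23
1995-03-16: days before March = 31 + 28 = 59 (1995 is not a leap year); day of year = 59 + 16 = 75
1999-05-23: days before May = 31 + 28 + 31 + 30 = 120 (1999 is not a leap year); day of year = 120 + 23 = 143
Rest of 1995: 365 - 75 = 290
Full years 1996 (366), 1997 (365), 1998 (365): 1096
Total = 290 + 1096 + 143 = 1529

1529 days


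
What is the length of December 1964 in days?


December 1964

31 days


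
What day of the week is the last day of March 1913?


March 1913 has 31 days
Anchor: Jan 1, 1913. With p = 1913 - 1 = 1912: (p + p//4 - p//100 + p//400) mod 7 = (1912 + 478 - 19 + 4) mod 7 = 2375 mod 7 = 2 -> Wednesday (Mon=0 ... Sun=6)
Days before March (Jan-Feb): 59; March 1 index = (2 + 59) mod 7 = 5 -> Saturday
Last day offset: 31 - 1 = 30 days
Weekday index = (5 + 30) mod 7 = 0

Monday, March 31


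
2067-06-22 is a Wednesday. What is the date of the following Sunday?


Current: Wednesday
Target: Sunday
Days ahead: 4

Next Sunday: 2067-06-26


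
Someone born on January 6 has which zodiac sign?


Date: January 6
Conventional tropical zodiac dates: Capricorn from December 22 onward; Aquarius starts January 20
January 6 falls within the Capricorn range

Capricorn


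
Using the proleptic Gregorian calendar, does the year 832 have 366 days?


Gregorian leap year rule: divisible by 4, but not by 100, unless also by 400.
832 is divisible by 4 but not 100 -> leap year

Yes


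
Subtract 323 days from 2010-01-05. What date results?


Start: 2010-01-05, subtract 323 days
Back 5 days from January 5 reaches December 31, 2009 -> 318 left
December 2009 has 31 days -> back to November 30, 2009 -> 287 left
November 2009 has 30 days -> back to October 31, 2009 -> 257 left
October 2009 has 31 days -> back to September 30, 2009 -> 226 left
September 2009 has 30 days -> back to August 31, 2009 -> 196 left
August 2009 has 31 days -> back to July 31, 2009 -> 165 left
July 2009 has 31 days -> back to June 30, 2009 -> 134 left
June 2009 has 30 days -> back to May 31, 2009 -> 104 left
May 2009 has 31 days -> back to April 30, 2009 -> 73 left
April 2009 has 30 days -> back to March 31, 2009 -> 43 left
March 2009 has 31 days -> back to February 28, 2009 -> 12 left
February 2009: 28 - 12 = 16 -> lands on February 16

Result: 2009-02-16


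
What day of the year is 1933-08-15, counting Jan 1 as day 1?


Date: August 15, 1933
Days in months 1 through 7: 212
Plus 15 days in August

Day of year: 227


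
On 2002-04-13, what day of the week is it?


Date: April 13, 2002
Anchor: Jan 1, 2002. With p = 2002 - 1 = 2001: (p + p//4 - p//100 + p//400) mod 7 = (2001 + 500 - 20 + 5) mod 7 = 2486 mod 7 = 1 -> Tuesday (Mon=0 ... Sun=6)
Days before April (Jan-Mar): 90; offset = 90 + 13 - 1 = 102
Weekday index = (1 + 102) mod 7 = 5

Day of the week: Saturday


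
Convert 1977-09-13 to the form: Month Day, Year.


ISO 1977-09-13 parses as year=1977, month=09, day=13
Month 9 -> September

September 13, 1977


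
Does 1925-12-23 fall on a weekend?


Anchor: Jan 1, 1925. With p = 1925 - 1 = 1924: (p + p//4 - p//100 + p//400) mod 7 = (1924 + 481 - 19 + 4) mod 7 = 2390 mod 7 = 3 -> Thursday (Mon=0 ... Sun=6)
Day of year: 357; offset = 356
Weekday index = (3 + 356) mod 7 = 2 -> Wednesday
Weekend days: Saturday, Sunday

No


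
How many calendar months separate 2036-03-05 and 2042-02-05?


From March 2036 to February 2042
6 years * 12 = 72 months, minus 1 month = 71

71 months


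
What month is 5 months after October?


October is month 10
10 + 5 = 15; wrap: 15 - 12 = 3

March


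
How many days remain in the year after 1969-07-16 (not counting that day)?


Day of year: 197 of 365
Remaining = 365 - 197

168 days


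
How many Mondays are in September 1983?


September 1983 has 30 days
Anchor: Jan 1, 1983. With p = 1983 - 1 = 1982: (p + p//4 - p//100 + p//400) mod 7 = (1982 + 495 - 19 + 4) mod 7 = 2462 mod 7 = 5 -> Saturday (Mon=0 ... Sun=6)
Days before September (Jan-Aug): 243; September 1 index = (5 + 243) mod 7 = 3 -> Thursday
First Monday is September 5
Mondays: 5, 12, 19, 26

4 Mondays


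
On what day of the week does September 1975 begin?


Target: September 1, 1975
Anchor: Jan 1, 1975. With p = 1975 - 1 = 1974: (p + p//4 - p//100 + p//400) mod 7 = (1974 + 493 - 19 + 4) mod 7 = 2452 mod 7 = 2 -> Wednesday (Mon=0 ... Sun=6)
Days before September (Jan-Aug): 243 days
Weekday index = (2 + 243) mod 7 = 0

Monday


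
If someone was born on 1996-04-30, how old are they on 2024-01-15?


Birth: 1996-04-30
Reference: 2024-01-15
Year difference: 2024 - 1996 = 28
Birthday not yet reached in 2024, subtract 1

27 years old


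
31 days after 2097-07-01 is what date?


Start: 2097-07-01, add 31 days
July 2097 has 31 days: 31 - 1 = 30 days to July 31 -> 1 left
August 2097: 1 <= 31 -> lands on August 1

Result: 2097-08-01


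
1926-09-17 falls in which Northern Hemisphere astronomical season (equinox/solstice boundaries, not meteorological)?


Date: September 17
Astronomical Summer (approx.; exact equinox/solstice day varies by year): June 21 to September 21
September 17 falls within the Summer window

Summer


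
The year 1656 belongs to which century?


Century = (year - 1) // 100 + 1
= (1656 - 1) // 100 + 1
= 1655 // 100 + 1
= 16 + 1

17th century


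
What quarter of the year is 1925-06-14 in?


Month: June (month 6)
Q1: Jan-Mar, Q2: Apr-Jun, Q3: Jul-Sep, Q4: Oct-Dec

Q2


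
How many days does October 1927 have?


October 1927

31 days


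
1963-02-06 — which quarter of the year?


Month: February (month 2)
Q1: Jan-Mar, Q2: Apr-Jun, Q3: Jul-Sep, Q4: Oct-Dec

Q1


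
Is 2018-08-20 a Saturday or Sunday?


Anchor: Jan 1, 2018. With p = 2018 - 1 = 2017: (p + p//4 - p//100 + p//400) mod 7 = (2017 + 504 - 20 + 5) mod 7 = 2506 mod 7 = 0 -> Monday (Mon=0 ... Sun=6)
Day of year: 232; offset = 231
Weekday index = (0 + 231) mod 7 = 0 -> Monday
Weekend days: Saturday, Sunday

No


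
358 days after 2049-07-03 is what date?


Start: 2049-07-03, add 358 days
July 2049 has 31 days: 31 - 3 = 28 days to July 31 -> 330 left
August 2049 has 31 days -> 299 left
September 2049 has 30 days -> 269 left
October 2049 has 31 days -> 238 left
November 2049 has 30 days -> 208 left
December 2049 has 31 days -> 177 left
January 2050 has 31 days -> 146 left
February 2050 has 28 days -> 118 left
March 2050 has 31 days -> 87 left
April 2050 has 30 days -> 57 left
May 2050 has 31 days -> 26 left
June 2050: 26 <= 30 -> lands on June 26

Result: 2050-06-26


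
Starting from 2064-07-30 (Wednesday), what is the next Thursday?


Current: Wednesday
Target: Thursday
Days ahead: 1

Next Thursday: 2064-07-31


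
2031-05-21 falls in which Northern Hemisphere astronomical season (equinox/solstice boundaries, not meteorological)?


Date: May 21
Astronomical Spring (approx.; exact equinox/solstice day varies by year): March 20 to June 20
May 21 falls within the Spring window

Spring


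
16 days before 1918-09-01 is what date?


Start: 1918-09-01, subtract 16 days
Back 1 day from September 1 reaches August 31, 1918 -> 15 left
August 1918: 31 - 15 = 16 -> lands on August 16

Result: 1918-08-16


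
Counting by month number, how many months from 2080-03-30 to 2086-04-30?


From March 2080 to April 2086
6 years * 12 = 72 months, plus 1 month = 73

73 months


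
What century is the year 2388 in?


Century = (year - 1) // 100 + 1
= (2388 - 1) // 100 + 1
= 2387 // 100 + 1
= 23 + 1

24th century


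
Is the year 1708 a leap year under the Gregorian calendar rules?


Gregorian leap year rule: divisible by 4, but not by 100, unless also by 400.
1708 is divisible by 4 but not 100 -> leap year

Yes


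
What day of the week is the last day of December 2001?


December 2001 has 31 days
Anchor: Jan 1, 2001. With p = 2001 - 1 = 2000: (p + p//4 - p//100 + p//400) mod 7 = (2000 + 500 - 20 + 5) mod 7 = 2485 mod 7 = 0 -> Monday (Mon=0 ... Sun=6)
Days before December (Jan-Nov): 334; December 1 index = (0 + 334) mod 7 = 5 -> Saturday
Last day offset: 31 - 1 = 30 days
Weekday index = (5 + 30) mod 7 = 0

Monday, December 31


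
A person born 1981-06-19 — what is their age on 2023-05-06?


Birth: 1981-06-19
Reference: 2023-05-06
Year difference: 2023 - 1981 = 42
Birthday not yet reached in 2023, subtract 1

41 years old


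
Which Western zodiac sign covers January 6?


Date: January 6
Conventional tropical zodiac dates: Capricorn from December 22 onward; Aquarius starts January 20
January 6 falls within the Capricorn range

Capricorn


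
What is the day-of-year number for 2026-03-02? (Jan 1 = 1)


Date: March 2, 2026
Days in months 1 through 2: 59
Plus 2 days in March

Day of year: 61


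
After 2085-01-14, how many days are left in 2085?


Day of year: 14 of 365
Remaining = 365 - 14

351 days


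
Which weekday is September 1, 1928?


Target: September 1, 1928
Anchor: Jan 1, 1928. With p = 1928 - 1 = 1927: (p + p//4 - p//100 + p//400) mod 7 = (1927 + 481 - 19 + 4) mod 7 = 2393 mod 7 = 6 -> Sunday (Mon=0 ... Sun=6)
Days before September (Jan-Aug): 244 days
Weekday index = (6 + 244) mod 7 = 5

Saturday


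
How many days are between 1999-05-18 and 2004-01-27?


From 1999-05-18 to 2004-01-27
1999-05-18: days before May = 31 + 28 + 31 + 30 = 120 (1999 is not a leap year); day of year = 120 + 18 = 138
2004-01-27: day of year = 27
Rest of 1999: 365 - 138 = 227
Full years 2000 (366), 2001 (365), 2002 (365), 2003 (365): 1461
Total = 227 + 1461 + 27 = 1715

1715 days


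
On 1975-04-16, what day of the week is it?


Date: April 16, 1975
Anchor: Jan 1, 1975. With p = 1975 - 1 = 1974: (p + p//4 - p//100 + p//400) mod 7 = (1974 + 493 - 19 + 4) mod 7 = 2452 mod 7 = 2 -> Wednesday (Mon=0 ... Sun=6)
Days before April (Jan-Mar): 90; offset = 90 + 16 - 1 = 105
Weekday index = (2 + 105) mod 7 = 2

Day of the week: Wednesday


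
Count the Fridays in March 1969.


March 1969 has 31 days
Anchor: Jan 1, 1969. With p = 1969 - 1 = 1968: (p + p//4 - p//100 + p//400) mod 7 = (1968 + 492 - 19 + 4) mod 7 = 2445 mod 7 = 2 -> Wednesday (Mon=0 ... Sun=6)
Days before March (Jan-Feb): 59; March 1 index = (2 + 59) mod 7 = 5 -> Saturday
First Friday is March 7
Fridays: 7, 14, 21, 28

4 Fridays


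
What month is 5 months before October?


October is month 10
10 - 5 = 5

May


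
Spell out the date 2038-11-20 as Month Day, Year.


ISO 2038-11-20 parses as year=2038, month=11, day=20
Month 11 -> November

November 20, 2038


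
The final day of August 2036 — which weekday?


August 2036 has 31 days
Anchor: Jan 1, 2036. With p = 2036 - 1 = 2035: (p + p//4 - p//100 + p//400) mod 7 = (2035 + 508 - 20 + 5) mod 7 = 2528 mod 7 = 1 -> Tuesday (Mon=0 ... Sun=6)
Days before August (Jan-Jul): 213; August 1 index = (1 + 213) mod 7 = 4 -> Friday
Last day offset: 31 - 1 = 30 days
Weekday index = (4 + 30) mod 7 = 6

Sunday, August 31


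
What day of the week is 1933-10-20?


Date: October 20, 1933
Anchor: Jan 1, 1933. With p = 1933 - 1 = 1932: (p + p//4 - p//100 + p//400) mod 7 = (1932 + 483 - 19 + 4) mod 7 = 2400 mod 7 = 6 -> Sunday (Mon=0 ... Sun=6)
Days before October (Jan-Sep): 273; offset = 273 + 20 - 1 = 292
Weekday index = (6 + 292) mod 7 = 4

Day of the week: Friday


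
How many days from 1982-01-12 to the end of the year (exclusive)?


Day of year: 12 of 365
Remaining = 365 - 12

353 days


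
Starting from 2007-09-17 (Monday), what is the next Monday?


Current: Monday
Target: Monday
Days ahead: 7

Next Monday: 2007-09-24


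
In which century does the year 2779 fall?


Century = (year - 1) // 100 + 1
= (2779 - 1) // 100 + 1
= 2778 // 100 + 1
= 27 + 1

28th century


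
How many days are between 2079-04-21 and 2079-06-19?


From 2079-04-21 to 2079-06-19
2079-04-21: days before April = 31 + 28 + 31 = 90 (2079 is not a leap year); day of year = 90 + 21 = 111
2079-06-19: days before June = 31 + 28 + 31 + 30 + 31 = 151 (2079 is not a leap year); day of year = 151 + 19 = 170
Same year: 170 - 111 = 59

59 days


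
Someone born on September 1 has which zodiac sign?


Date: September 1
Conventional tropical zodiac dates: Virgo from August 23 onward; Libra starts September 23
September 1 falls within the Virgo range

Virgo


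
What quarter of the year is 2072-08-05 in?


Month: August (month 8)
Q1: Jan-Mar, Q2: Apr-Jun, Q3: Jul-Sep, Q4: Oct-Dec

Q3


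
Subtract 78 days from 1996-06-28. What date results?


Start: 1996-06-28, subtract 78 days
Back 28 days from June 28 reaches May 31, 1996 -> 50 left
May 1996 has 31 days -> back to April 30, 1996 -> 19 left
April 1996: 30 - 19 = 11 -> lands on April 11

Result: 1996-04-11


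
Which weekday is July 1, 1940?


Target: July 1, 1940
Anchor: Jan 1, 1940. With p = 1940 - 1 = 1939: (p + p//4 - p//100 + p//400) mod 7 = (1939 + 484 - 19 + 4) mod 7 = 2408 mod 7 = 0 -> Monday (Mon=0 ... Sun=6)
Days before July (Jan-Jun): 182 days
Weekday index = (0 + 182) mod 7 = 0

Monday


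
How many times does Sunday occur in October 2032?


October 2032 has 31 days
Anchor: Jan 1, 2032. With p = 2032 - 1 = 2031: (p + p//4 - p//100 + p//400) mod 7 = (2031 + 507 - 20 + 5) mod 7 = 2523 mod 7 = 3 -> Thursday (Mon=0 ... Sun=6)
Days before October (Jan-Sep): 274; October 1 index = (3 + 274) mod 7 = 4 -> Friday
First Sunday is October 3
Sundays: 3, 10, 17, 24, 31

5 Sundays


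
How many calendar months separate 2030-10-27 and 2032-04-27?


From October 2030 to April 2032
2 years * 12 = 24 months, minus 6 months = 18

18 months


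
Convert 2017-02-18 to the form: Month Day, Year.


ISO 2017-02-18 parses as year=2017, month=02, day=18
Month 2 -> February

February 18, 2017


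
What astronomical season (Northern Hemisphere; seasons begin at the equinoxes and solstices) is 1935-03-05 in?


Date: March 5
Astronomical Winter (approx.; exact equinox/solstice day varies by year): December 21 to March 19
March 5 falls within the Winter window

Winter


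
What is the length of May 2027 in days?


May 2027

31 days


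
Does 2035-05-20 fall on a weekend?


Anchor: Jan 1, 2035. With p = 2035 - 1 = 2034: (p + p//4 - p//100 + p//400) mod 7 = (2034 + 508 - 20 + 5) mod 7 = 2527 mod 7 = 0 -> Monday (Mon=0 ... Sun=6)
Day of year: 140; offset = 139
Weekday index = (0 + 139) mod 7 = 6 -> Sunday
Weekend days: Saturday, Sunday

Yes


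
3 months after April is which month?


April is month 4
4 + 3 = 7

July


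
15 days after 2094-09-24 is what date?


Start: 2094-09-24, add 15 days
September 2094 has 30 days: 30 - 24 = 6 days to September 30 -> 9 left
October 2094: 9 <= 31 -> lands on October 9

Result: 2094-10-09


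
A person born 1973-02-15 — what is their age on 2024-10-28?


Birth: 1973-02-15
Reference: 2024-10-28
Year difference: 2024 - 1973 = 51

51 years old


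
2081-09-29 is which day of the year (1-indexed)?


Date: September 29, 2081
Days in months 1 through 8: 243
Plus 29 days in September

Day of year: 272


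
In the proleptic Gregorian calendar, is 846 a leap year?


Gregorian leap year rule: divisible by 4, but not by 100, unless also by 400.
846 is not divisible by 4 -> not a leap year

No


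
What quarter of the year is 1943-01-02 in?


Month: January (month 1)
Q1: Jan-Mar, Q2: Apr-Jun, Q3: Jul-Sep, Q4: Oct-Dec

Q1


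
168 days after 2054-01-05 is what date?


Start: 2054-01-05, add 168 days
January 2054 has 31 days: 31 - 5 = 26 days to January 31 -> 142 left
February 2054 has 28 days -> 114 left
March 2054 has 31 days -> 83 left
April 2054 has 30 days -> 53 left
May 2054 has 31 days -> 22 left
June 2054: 22 <= 30 -> lands on June 22

Result: 2054-06-22


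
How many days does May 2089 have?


May 2089

31 days


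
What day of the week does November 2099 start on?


Target: November 1, 2099
Anchor: Jan 1, 2099. With p = 2099 - 1 = 2098: (p + p//4 - p//100 + p//400) mod 7 = (2098 + 524 - 20 + 5) mod 7 = 2607 mod 7 = 3 -> Thursday (Mon=0 ... Sun=6)
Days before November (Jan-Oct): 304 days
Weekday index = (3 + 304) mod 7 = 6

Sunday


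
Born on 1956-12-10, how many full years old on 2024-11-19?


Birth: 1956-12-10
Reference: 2024-11-19
Year difference: 2024 - 1956 = 68
Birthday not yet reached in 2024, subtract 1

67 years old


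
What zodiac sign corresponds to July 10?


Date: July 10
Conventional tropical zodiac dates: Cancer from June 21 onward; Leo starts July 23
July 10 falls within the Cancer range

Cancer


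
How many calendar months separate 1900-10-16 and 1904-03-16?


From October 1900 to March 1904
4 years * 12 = 48 months, minus 7 months = 41

41 months


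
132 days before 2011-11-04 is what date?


Start: 2011-11-04, subtract 132 days
Back 4 days from November 4 reaches October 31, 2011 -> 128 left
October 2011 has 31 days -> back to September 30, 2011 -> 97 left
September 2011 has 30 days -> back to August 31, 2011 -> 67 left
August 2011 has 31 days -> back to July 31, 2011 -> 36 left
July 2011 has 31 days -> back to June 30, 2011 -> 5 left
June 2011: 30 - 5 = 25 -> lands on June 25

Result: 2011-06-25


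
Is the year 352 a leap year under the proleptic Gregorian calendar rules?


Gregorian leap year rule: divisible by 4, but not by 100, unless also by 400.
352 is divisible by 4 but not 100 -> leap year

Yes


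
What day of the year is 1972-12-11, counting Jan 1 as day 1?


Date: December 11, 1972
Days in months 1 through 11: 335
Plus 11 days in December

Day of year: 346


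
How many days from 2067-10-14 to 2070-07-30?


From 2067-10-14 to 2070-07-30
2067-10-14: days before October = 31 + 28 + 31 + 30 + 31 + 30 + 31 + 31 + 30 = 273 (2067 is not a leap year); day of year = 273 + 14 = 287
2070-07-30: days before July = 31 + 28 + 31 + 30 + 31 + 30 = 181 (2070 is not a leap year); day of year = 181 + 30 = 211
Rest of 2067: 365 - 287 = 78
Full years 2068 (366), 2069 (365): 731
Total = 78 + 731 + 211 = 1020

1020 days


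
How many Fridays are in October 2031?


October 2031 has 31 days
Anchor: Jan 1, 2031. With p = 2031 - 1 = 2030: (p + p//4 - p//100 + p//400) mod 7 = (2030 + 507 - 20 + 5) mod 7 = 2522 mod 7 = 2 -> Wednesday (Mon=0 ... Sun=6)
Days before October (Jan-Sep): 273; October 1 index = (2 + 273) mod 7 = 2 -> Wednesday
First Friday is October 3
Fridays: 3, 10, 17, 24, 31

5 Fridays


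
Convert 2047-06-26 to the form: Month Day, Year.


ISO 2047-06-26 parses as year=2047, month=06, day=26
Month 6 -> June

June 26, 2047


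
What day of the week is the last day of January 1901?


January 1901 has 31 days
Anchor: Jan 1, 1901. With p = 1901 - 1 = 1900: (p + p//4 - p//100 + p//400) mod 7 = (1900 + 475 - 19 + 4) mod 7 = 2360 mod 7 = 1 -> Tuesday (Mon=0 ... Sun=6)
January 1 is the anchor itself -> Tuesday
Last day offset: 31 - 1 = 30 days
Weekday index = (1 + 30) mod 7 = 3

Thursday, January 31


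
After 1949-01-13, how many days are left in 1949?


Day of year: 13 of 365
Remaining = 365 - 13

352 days


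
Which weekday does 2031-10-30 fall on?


Date: October 30, 2031
Anchor: Jan 1, 2031. With p = 2031 - 1 = 2030: (p + p//4 - p//100 + p//400) mod 7 = (2030 + 507 - 20 + 5) mod 7 = 2522 mod 7 = 2 -> Wednesday (Mon=0 ... Sun=6)
Days before October (Jan-Sep): 273; offset = 273 + 30 - 1 = 302
Weekday index = (2 + 302) mod 7 = 3

Day of the week: Thursday


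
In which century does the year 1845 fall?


Century = (year - 1) // 100 + 1
= (1845 - 1) // 100 + 1
= 1844 // 100 + 1
= 18 + 1

19th century


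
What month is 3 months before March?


March is month 3
3 - 3 = 0; wrap: 0 + 12 = 12

December


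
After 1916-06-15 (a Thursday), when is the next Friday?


Current: Thursday
Target: Friday
Days ahead: 1

Next Friday: 1916-06-16


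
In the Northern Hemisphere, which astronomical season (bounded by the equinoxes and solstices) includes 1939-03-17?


Date: March 17
Astronomical Winter (approx.; exact equinox/solstice day varies by year): December 21 to March 19
March 17 falls within the Winter window

Winter


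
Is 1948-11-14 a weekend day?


Anchor: Jan 1, 1948. With p = 1948 - 1 = 1947: (p + p//4 - p//100 + p//400) mod 7 = (1947 + 486 - 19 + 4) mod 7 = 2418 mod 7 = 3 -> Thursday (Mon=0 ... Sun=6)
Day of year: 319; offset = 318
Weekday index = (3 + 318) mod 7 = 6 -> Sunday
Weekend days: Saturday, Sunday

Yes


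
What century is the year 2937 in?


Century = (year - 1) // 100 + 1
= (2937 - 1) // 100 + 1
= 2936 // 100 + 1
= 29 + 1

30th century


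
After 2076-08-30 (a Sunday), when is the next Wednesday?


Current: Sunday
Target: Wednesday
Days ahead: 3

Next Wednesday: 2076-09-02


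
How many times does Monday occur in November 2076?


November 2076 has 30 days
Anchor: Jan 1, 2076. With p = 2076 - 1 = 2075: (p + p//4 - p//100 + p//400) mod 7 = (2075 + 518 - 20 + 5) mod 7 = 2578 mod 7 = 2 -> Wednesday (Mon=0 ... Sun=6)
Days before November (Jan-Oct): 305; November 1 index = (2 + 305) mod 7 = 6 -> Sunday
First Monday is November 2
Mondays: 2, 9, 16, 23, 30

5 Mondays


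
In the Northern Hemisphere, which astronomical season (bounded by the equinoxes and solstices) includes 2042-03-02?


Date: March 2
Astronomical Winter (approx.; exact equinox/solstice day varies by year): December 21 to March 19
March 2 falls within the Winter window

Winter


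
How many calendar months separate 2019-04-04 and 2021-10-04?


From April 2019 to October 2021
2 years * 12 = 24 months, plus 6 months = 30

30 months


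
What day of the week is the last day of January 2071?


January 2071 has 31 days
Anchor: Jan 1, 2071. With p = 2071 - 1 = 2070: (p + p//4 - p//100 + p//400) mod 7 = (2070 + 517 - 20 + 5) mod 7 = 2572 mod 7 = 3 -> Thursday (Mon=0 ... Sun=6)
January 1 is the anchor itself -> Thursday
Last day offset: 31 - 1 = 30 days
Weekday index = (3 + 30) mod 7 = 5

Saturday, January 31


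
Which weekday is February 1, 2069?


Target: February 1, 2069
Anchor: Jan 1, 2069. With p = 2069 - 1 = 2068: (p + p//4 - p//100 + p//400) mod 7 = (2068 + 517 - 20 + 5) mod 7 = 2570 mod 7 = 1 -> Tuesday (Mon=0 ... Sun=6)
Days before February (Jan): 31 days
Weekday index = (1 + 31) mod 7 = 4

Friday


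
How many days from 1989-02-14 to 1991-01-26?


From 1989-02-14 to 1991-01-26
1989-02-14: days before February = 31; day of year = 31 + 14 = 45
1991-01-26: day of year = 26
Rest of 1989: 365 - 45 = 320
Full years 1990 (365): 365
Total = 320 + 365 + 26 = 711

711 days


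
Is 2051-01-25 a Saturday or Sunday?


Anchor: Jan 1, 2051. With p = 2051 - 1 = 2050: (p + p//4 - p//100 + p//400) mod 7 = (2050 + 512 - 20 + 5) mod 7 = 2547 mod 7 = 6 -> Sunday (Mon=0 ... Sun=6)
Day of year: 25; offset = 24
Weekday index = (6 + 24) mod 7 = 2 -> Wednesday
Weekend days: Saturday, Sunday

No


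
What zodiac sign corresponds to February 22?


Date: February 22
Conventional tropical zodiac dates: Pisces from February 19 onward; Aries starts March 21
February 22 falls within the Pisces range

Pisces


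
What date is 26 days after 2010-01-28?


Start: 2010-01-28, add 26 days
January 2010 has 31 days: 31 - 28 = 3 days to January 31 -> 23 left
February 2010: 23 <= 28 -> lands on February 23

Result: 2010-02-23


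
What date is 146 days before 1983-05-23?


Start: 1983-05-23, subtract 146 days
Back 23 days from May 23 reaches April 30, 1983 -> 123 left
April 1983 has 30 days -> back to March 31, 1983 -> 93 left
March 1983 has 31 days -> back to February 28, 1983 -> 62 left
February 1983 has 28 days -> back to January 31, 1983 -> 34 left
January 1983 has 31 days -> back to December 31, 1982 -> 3 left
December 1982: 31 - 3 = 28 -> lands on December 28

Result: 1982-12-28


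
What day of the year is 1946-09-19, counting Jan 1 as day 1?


Date: September 19, 1946
Days in months 1 through 8: 243
Plus 19 days in September

Day of year: 262


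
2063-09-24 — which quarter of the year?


Month: September (month 9)
Q1: Jan-Mar, Q2: Apr-Jun, Q3: Jul-Sep, Q4: Oct-Dec

Q3


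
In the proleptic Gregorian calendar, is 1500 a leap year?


Gregorian leap year rule: divisible by 4, but not by 100, unless also by 400.
1500 is divisible by 100 but not 400 -> not a leap year

No


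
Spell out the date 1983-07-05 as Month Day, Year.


ISO 1983-07-05 parses as year=1983, month=07, day=05
Month 7 -> July

July 5, 1983


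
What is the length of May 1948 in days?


May 1948

31 days


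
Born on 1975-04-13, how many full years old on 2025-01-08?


Birth: 1975-04-13
Reference: 2025-01-08
Year difference: 2025 - 1975 = 50
Birthday not yet reached in 2025, subtract 1

49 years old


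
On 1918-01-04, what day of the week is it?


Date: January 4, 1918
Anchor: Jan 1, 1918. With p = 1918 - 1 = 1917: (p + p//4 - p//100 + p//400) mod 7 = (1917 + 479 - 19 + 4) mod 7 = 2381 mod 7 = 1 -> Tuesday (Mon=0 ... Sun=6)
Days into year = 4 - 1 = 3
Weekday index = (1 + 3) mod 7 = 4

Day of the week: Friday


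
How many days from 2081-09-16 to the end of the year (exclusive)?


Day of year: 259 of 365
Remaining = 365 - 259

106 days


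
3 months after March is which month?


March is month 3
3 + 3 = 6

June


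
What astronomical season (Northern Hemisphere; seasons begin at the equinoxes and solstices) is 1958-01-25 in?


Date: January 25
Astronomical Winter (approx.; exact equinox/solstice day varies by year): December 21 to March 19
January 25 falls within the Winter window

Winter


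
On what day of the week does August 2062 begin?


Target: August 1, 2062
Anchor: Jan 1, 2062. With p = 2062 - 1 = 2061: (p + p//4 - p//100 + p//400) mod 7 = (2061 + 515 - 20 + 5) mod 7 = 2561 mod 7 = 6 -> Sunday (Mon=0 ... Sun=6)
Days before August (Jan-Jul): 212 days
Weekday index = (6 + 212) mod 7 = 1

Tuesday


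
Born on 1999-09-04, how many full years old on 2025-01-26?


Birth: 1999-09-04
Reference: 2025-01-26
Year difference: 2025 - 1999 = 26
Birthday not yet reached in 2025, subtract 1

25 years old


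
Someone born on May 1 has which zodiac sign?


Date: May 1
Conventional tropical zodiac dates: Taurus from April 20 onward; Gemini starts May 21
May 1 falls within the Taurus range

Taurus


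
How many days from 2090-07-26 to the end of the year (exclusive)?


Day of year: 207 of 365
Remaining = 365 - 207

158 days


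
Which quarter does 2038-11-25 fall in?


Month: November (month 11)
Q1: Jan-Mar, Q2: Apr-Jun, Q3: Jul-Sep, Q4: Oct-Dec

Q4


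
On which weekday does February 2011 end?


February 2011 has 28 days
Anchor: Jan 1, 2011. With p = 2011 - 1 = 2010: (p + p//4 - p//100 + p//400) mod 7 = (2010 + 502 - 20 + 5) mod 7 = 2497 mod 7 = 5 -> Saturday (Mon=0 ... Sun=6)
Days before February (Jan): 31; February 1 index = (5 + 31) mod 7 = 1 -> Tuesday
Last day offset: 28 - 1 = 27 days
Weekday index = (1 + 27) mod 7 = 0

Monday, February 28


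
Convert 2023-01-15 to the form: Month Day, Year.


ISO 2023-01-15 parses as year=2023, month=01, day=15
Month 1 -> January

January 15, 2023


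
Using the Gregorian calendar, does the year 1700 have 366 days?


Gregorian leap year rule: divisible by 4, but not by 100, unless also by 400.
1700 is divisible by 100 but not 400 -> not a leap year

No


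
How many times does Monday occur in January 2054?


January 2054 has 31 days
Anchor: Jan 1, 2054. With p = 2054 - 1 = 2053: (p + p//4 - p//100 + p//400) mod 7 = (2053 + 513 - 20 + 5) mod 7 = 2551 mod 7 = 3 -> Thursday (Mon=0 ... Sun=6)
January 1 is the anchor itself -> Thursday
First Monday is January 5
Mondays: 5, 12, 19, 26

4 Mondays


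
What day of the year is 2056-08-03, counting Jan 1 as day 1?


Date: August 3, 2056
Days in months 1 through 7: 213
Plus 3 days in August

Day of year: 216


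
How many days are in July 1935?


July 1935

31 days


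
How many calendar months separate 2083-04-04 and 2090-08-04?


From April 2083 to August 2090
7 years * 12 = 84 months, plus 4 months = 88

88 months


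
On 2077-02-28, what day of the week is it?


Date: February 28, 2077
Anchor: Jan 1, 2077. With p = 2077 - 1 = 2076: (p + p//4 - p//100 + p//400) mod 7 = (2076 + 519 - 20 + 5) mod 7 = 2580 mod 7 = 4 -> Friday (Mon=0 ... Sun=6)
Days before February (Jan): 31; offset = 31 + 28 - 1 = 58
Weekday index = (4 + 58) mod 7 = 6

Day of the week: Sunday


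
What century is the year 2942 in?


Century = (year - 1) // 100 + 1
= (2942 - 1) // 100 + 1
= 2941 // 100 + 1
= 29 + 1

30th century


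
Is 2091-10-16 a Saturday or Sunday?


Anchor: Jan 1, 2091. With p = 2091 - 1 = 2090: (p + p//4 - p//100 + p//400) mod 7 = (2090 + 522 - 20 + 5) mod 7 = 2597 mod 7 = 0 -> Monday (Mon=0 ... Sun=6)
Day of year: 289; offset = 288
Weekday index = (0 + 288) mod 7 = 1 -> Tuesday
Weekend days: Saturday, Sunday

No


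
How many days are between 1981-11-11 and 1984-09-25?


From 1981-11-11 to 1984-09-25
1981-11-11: days before November = 31 + 28 + 31 + 30 + 31 + 30 + 31 + 31 + 30 + 31 = 304 (1981 is not a leap year); day of year = 304 + 11 = 315
1984-09-25: days before September = 31 + 29 + 31 + 30 + 31 + 30 + 31 + 31 = 244 (1984 is a leap year); day of year = 244 + 25 = 269
Rest of 1981: 365 - 315 = 50
Full years 1982 (365), 1983 (365): 730
Total = 50 + 730 + 269 = 1049

1049 days


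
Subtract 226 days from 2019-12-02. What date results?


Start: 2019-12-02, subtract 226 days
Back 2 days from December 2 reaches November 30, 2019 -> 224 left
November 2019 has 30 days -> back to October 31, 2019 -> 194 left
October 2019 has 31 days -> back to September 30, 2019 -> 163 left
September 2019 has 30 days -> back to August 31, 2019 -> 133 left
August 2019 has 31 days -> back to July 31, 2019 -> 102 left
July 2019 has 31 days -> back to June 30, 2019 -> 71 left
June 2019 has 30 days -> back to May 31, 2019 -> 41 left
May 2019 has 31 days -> back to April 30, 2019 -> 10 left
April 2019: 30 - 10 = 20 -> lands on April 20

Result: 2019-04-20


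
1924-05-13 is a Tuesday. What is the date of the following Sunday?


Current: Tuesday
Target: Sunday
Days ahead: 5

Next Sunday: 1924-05-18


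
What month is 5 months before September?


September is month 9
9 - 5 = 4

April


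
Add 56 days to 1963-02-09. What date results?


Start: 1963-02-09, add 56 days
February 1963 has 28 days: 28 - 9 = 19 days to February 28 -> 37 left
March 1963 has 31 days -> 6 left
April 1963: 6 <= 30 -> lands on April 6

Result: 1963-04-06


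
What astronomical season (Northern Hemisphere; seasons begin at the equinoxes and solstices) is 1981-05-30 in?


Date: May 30
Astronomical Spring (approx.; exact equinox/solstice day varies by year): March 20 to June 20
May 30 falls within the Spring window

Spring


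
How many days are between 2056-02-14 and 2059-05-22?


From 2056-02-14 to 2059-05-22
2056-02-14: days before February = 31; day of year = 31 + 14 = 45
2059-05-22: days before May = 31 + 28 + 31 + 30 = 120 (2059 is not a leap year); day of year = 120 + 22 = 142
Rest of 2056: 366 - 45 = 321
Full years 2057 (365), 2058 (365): 730
Total = 321 + 730 + 142 = 1193

1193 days


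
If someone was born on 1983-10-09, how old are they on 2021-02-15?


Birth: 1983-10-09
Reference: 2021-02-15
Year difference: 2021 - 1983 = 38
Birthday not yet reached in 2021, subtract 1

37 years old


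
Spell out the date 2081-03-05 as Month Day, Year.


ISO 2081-03-05 parses as year=2081, month=03, day=05
Month 3 -> March

March 5, 2081


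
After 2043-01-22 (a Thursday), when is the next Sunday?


Current: Thursday
Target: Sunday
Days ahead: 3

Next Sunday: 2043-01-25


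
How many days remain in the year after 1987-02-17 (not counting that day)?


Day of year: 48 of 365
Remaining = 365 - 48

317 days


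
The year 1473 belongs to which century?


Century = (year - 1) // 100 + 1
= (1473 - 1) // 100 + 1
= 1472 // 100 + 1
= 14 + 1

15th century


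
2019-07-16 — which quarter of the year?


Month: July (month 7)
Q1: Jan-Mar, Q2: Apr-Jun, Q3: Jul-Sep, Q4: Oct-Dec

Q3


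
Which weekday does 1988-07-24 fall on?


Date: July 24, 1988
Anchor: Jan 1, 1988. With p = 1988 - 1 = 1987: (p + p//4 - p//100 + p//400) mod 7 = (1987 + 496 - 19 + 4) mod 7 = 2468 mod 7 = 4 -> Friday (Mon=0 ... Sun=6)
Days before July (Jan-Jun): 182; offset = 182 + 24 - 1 = 205
Weekday index = (4 + 205) mod 7 = 6

Day of the week: Sunday


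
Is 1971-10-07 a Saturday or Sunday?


Anchor: Jan 1, 1971. With p = 1971 - 1 = 1970: (p + p//4 - p//100 + p//400) mod 7 = (1970 + 492 - 19 + 4) mod 7 = 2447 mod 7 = 4 -> Friday (Mon=0 ... Sun=6)
Day of year: 280; offset = 279
Weekday index = (4 + 279) mod 7 = 3 -> Thursday
Weekend days: Saturday, Sunday

No


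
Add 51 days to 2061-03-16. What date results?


Start: 2061-03-16, add 51 days
March 2061 has 31 days: 31 - 16 = 15 days to March 31 -> 36 left
April 2061 has 30 days -> 6 left
May 2061: 6 <= 31 -> lands on May 6

Result: 2061-05-06


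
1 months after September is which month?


September is month 9
9 + 1 = 10

October


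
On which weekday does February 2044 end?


February 2044 has 29 days
Anchor: Jan 1, 2044. With p = 2044 - 1 = 2043: (p + p//4 - p//100 + p//400) mod 7 = (2043 + 510 - 20 + 5) mod 7 = 2538 mod 7 = 4 -> Friday (Mon=0 ... Sun=6)
Days before February (Jan): 31; February 1 index = (4 + 31) mod 7 = 0 -> Monday
Last day offset: 29 - 1 = 28 days
Weekday index = (0 + 28) mod 7 = 0

Monday, February 29
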